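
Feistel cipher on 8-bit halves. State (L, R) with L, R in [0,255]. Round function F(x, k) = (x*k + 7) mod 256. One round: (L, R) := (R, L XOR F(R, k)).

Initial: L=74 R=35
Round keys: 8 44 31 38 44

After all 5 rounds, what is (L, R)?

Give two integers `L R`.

Round 1 (k=8): L=35 R=85
Round 2 (k=44): L=85 R=128
Round 3 (k=31): L=128 R=210
Round 4 (k=38): L=210 R=179
Round 5 (k=44): L=179 R=25

Answer: 179 25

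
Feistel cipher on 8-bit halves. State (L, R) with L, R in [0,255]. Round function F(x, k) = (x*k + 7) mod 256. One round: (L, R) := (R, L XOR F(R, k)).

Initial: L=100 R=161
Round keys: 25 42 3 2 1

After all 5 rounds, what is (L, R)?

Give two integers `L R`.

Round 1 (k=25): L=161 R=164
Round 2 (k=42): L=164 R=78
Round 3 (k=3): L=78 R=85
Round 4 (k=2): L=85 R=255
Round 5 (k=1): L=255 R=83

Answer: 255 83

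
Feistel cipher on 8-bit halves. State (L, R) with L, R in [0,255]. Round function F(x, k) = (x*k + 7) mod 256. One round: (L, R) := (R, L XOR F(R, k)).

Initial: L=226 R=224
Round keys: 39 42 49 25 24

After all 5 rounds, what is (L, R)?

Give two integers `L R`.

Round 1 (k=39): L=224 R=197
Round 2 (k=42): L=197 R=185
Round 3 (k=49): L=185 R=181
Round 4 (k=25): L=181 R=13
Round 5 (k=24): L=13 R=138

Answer: 13 138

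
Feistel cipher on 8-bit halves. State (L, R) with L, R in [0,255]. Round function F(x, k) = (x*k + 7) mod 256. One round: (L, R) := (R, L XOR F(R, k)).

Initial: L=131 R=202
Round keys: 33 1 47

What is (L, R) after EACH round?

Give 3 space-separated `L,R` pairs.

Round 1 (k=33): L=202 R=146
Round 2 (k=1): L=146 R=83
Round 3 (k=47): L=83 R=214

Answer: 202,146 146,83 83,214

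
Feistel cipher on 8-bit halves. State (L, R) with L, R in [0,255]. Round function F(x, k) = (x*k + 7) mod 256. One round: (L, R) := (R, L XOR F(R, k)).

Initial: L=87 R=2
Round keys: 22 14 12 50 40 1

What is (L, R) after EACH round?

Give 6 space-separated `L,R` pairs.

Answer: 2,100 100,125 125,135 135,24 24,64 64,95

Derivation:
Round 1 (k=22): L=2 R=100
Round 2 (k=14): L=100 R=125
Round 3 (k=12): L=125 R=135
Round 4 (k=50): L=135 R=24
Round 5 (k=40): L=24 R=64
Round 6 (k=1): L=64 R=95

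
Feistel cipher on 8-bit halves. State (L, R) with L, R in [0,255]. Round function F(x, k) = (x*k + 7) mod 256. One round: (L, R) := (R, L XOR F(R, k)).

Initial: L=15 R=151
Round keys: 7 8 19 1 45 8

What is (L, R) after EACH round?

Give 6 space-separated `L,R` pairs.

Answer: 151,39 39,168 168,88 88,247 247,42 42,160

Derivation:
Round 1 (k=7): L=151 R=39
Round 2 (k=8): L=39 R=168
Round 3 (k=19): L=168 R=88
Round 4 (k=1): L=88 R=247
Round 5 (k=45): L=247 R=42
Round 6 (k=8): L=42 R=160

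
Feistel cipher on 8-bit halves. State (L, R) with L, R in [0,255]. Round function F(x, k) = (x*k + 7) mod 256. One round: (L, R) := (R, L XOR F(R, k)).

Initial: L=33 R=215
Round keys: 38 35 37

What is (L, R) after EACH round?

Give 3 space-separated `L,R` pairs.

Answer: 215,208 208,160 160,247

Derivation:
Round 1 (k=38): L=215 R=208
Round 2 (k=35): L=208 R=160
Round 3 (k=37): L=160 R=247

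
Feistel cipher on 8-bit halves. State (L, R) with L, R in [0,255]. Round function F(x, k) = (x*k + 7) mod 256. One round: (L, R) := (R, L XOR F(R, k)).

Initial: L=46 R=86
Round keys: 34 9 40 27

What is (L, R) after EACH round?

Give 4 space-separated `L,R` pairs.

Answer: 86,93 93,26 26,74 74,207

Derivation:
Round 1 (k=34): L=86 R=93
Round 2 (k=9): L=93 R=26
Round 3 (k=40): L=26 R=74
Round 4 (k=27): L=74 R=207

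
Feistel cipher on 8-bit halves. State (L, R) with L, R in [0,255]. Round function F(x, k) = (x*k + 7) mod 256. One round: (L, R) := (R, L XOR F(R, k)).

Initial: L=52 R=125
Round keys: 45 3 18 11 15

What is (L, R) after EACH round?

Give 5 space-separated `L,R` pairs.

Answer: 125,52 52,222 222,151 151,90 90,218

Derivation:
Round 1 (k=45): L=125 R=52
Round 2 (k=3): L=52 R=222
Round 3 (k=18): L=222 R=151
Round 4 (k=11): L=151 R=90
Round 5 (k=15): L=90 R=218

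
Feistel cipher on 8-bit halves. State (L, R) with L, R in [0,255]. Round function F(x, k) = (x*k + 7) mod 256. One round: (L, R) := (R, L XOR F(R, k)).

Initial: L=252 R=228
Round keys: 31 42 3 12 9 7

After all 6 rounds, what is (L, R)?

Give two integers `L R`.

Answer: 28 145

Derivation:
Round 1 (k=31): L=228 R=95
Round 2 (k=42): L=95 R=121
Round 3 (k=3): L=121 R=45
Round 4 (k=12): L=45 R=90
Round 5 (k=9): L=90 R=28
Round 6 (k=7): L=28 R=145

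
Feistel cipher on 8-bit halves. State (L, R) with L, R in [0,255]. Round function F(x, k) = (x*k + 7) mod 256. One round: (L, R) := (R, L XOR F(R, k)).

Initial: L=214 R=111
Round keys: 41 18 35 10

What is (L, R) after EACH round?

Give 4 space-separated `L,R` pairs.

Answer: 111,24 24,216 216,151 151,53

Derivation:
Round 1 (k=41): L=111 R=24
Round 2 (k=18): L=24 R=216
Round 3 (k=35): L=216 R=151
Round 4 (k=10): L=151 R=53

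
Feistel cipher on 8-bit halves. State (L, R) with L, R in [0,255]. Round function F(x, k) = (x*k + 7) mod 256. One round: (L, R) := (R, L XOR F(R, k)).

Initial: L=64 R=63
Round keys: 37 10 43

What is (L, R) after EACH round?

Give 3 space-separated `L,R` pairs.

Answer: 63,98 98,228 228,49

Derivation:
Round 1 (k=37): L=63 R=98
Round 2 (k=10): L=98 R=228
Round 3 (k=43): L=228 R=49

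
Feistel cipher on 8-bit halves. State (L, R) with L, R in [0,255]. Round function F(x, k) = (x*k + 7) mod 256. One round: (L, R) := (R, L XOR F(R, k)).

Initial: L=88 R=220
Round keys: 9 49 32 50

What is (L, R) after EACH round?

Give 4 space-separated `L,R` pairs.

Round 1 (k=9): L=220 R=155
Round 2 (k=49): L=155 R=110
Round 3 (k=32): L=110 R=92
Round 4 (k=50): L=92 R=145

Answer: 220,155 155,110 110,92 92,145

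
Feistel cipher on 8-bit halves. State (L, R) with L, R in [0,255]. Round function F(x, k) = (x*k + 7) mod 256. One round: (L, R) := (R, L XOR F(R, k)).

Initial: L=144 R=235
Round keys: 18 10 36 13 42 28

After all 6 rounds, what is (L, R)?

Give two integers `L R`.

Round 1 (k=18): L=235 R=29
Round 2 (k=10): L=29 R=194
Round 3 (k=36): L=194 R=82
Round 4 (k=13): L=82 R=243
Round 5 (k=42): L=243 R=183
Round 6 (k=28): L=183 R=248

Answer: 183 248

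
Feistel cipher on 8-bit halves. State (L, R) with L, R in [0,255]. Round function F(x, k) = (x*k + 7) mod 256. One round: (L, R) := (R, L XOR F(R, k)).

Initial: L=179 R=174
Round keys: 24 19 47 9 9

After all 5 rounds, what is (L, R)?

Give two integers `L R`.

Round 1 (k=24): L=174 R=228
Round 2 (k=19): L=228 R=93
Round 3 (k=47): L=93 R=254
Round 4 (k=9): L=254 R=168
Round 5 (k=9): L=168 R=17

Answer: 168 17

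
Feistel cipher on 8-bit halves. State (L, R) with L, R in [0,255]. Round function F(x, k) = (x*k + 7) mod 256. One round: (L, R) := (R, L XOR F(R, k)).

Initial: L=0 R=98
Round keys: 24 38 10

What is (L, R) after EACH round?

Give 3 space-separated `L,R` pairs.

Answer: 98,55 55,83 83,114

Derivation:
Round 1 (k=24): L=98 R=55
Round 2 (k=38): L=55 R=83
Round 3 (k=10): L=83 R=114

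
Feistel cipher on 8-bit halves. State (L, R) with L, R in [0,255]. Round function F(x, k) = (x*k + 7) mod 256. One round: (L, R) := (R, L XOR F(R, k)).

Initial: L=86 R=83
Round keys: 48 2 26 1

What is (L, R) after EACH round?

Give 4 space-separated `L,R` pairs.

Answer: 83,193 193,218 218,234 234,43

Derivation:
Round 1 (k=48): L=83 R=193
Round 2 (k=2): L=193 R=218
Round 3 (k=26): L=218 R=234
Round 4 (k=1): L=234 R=43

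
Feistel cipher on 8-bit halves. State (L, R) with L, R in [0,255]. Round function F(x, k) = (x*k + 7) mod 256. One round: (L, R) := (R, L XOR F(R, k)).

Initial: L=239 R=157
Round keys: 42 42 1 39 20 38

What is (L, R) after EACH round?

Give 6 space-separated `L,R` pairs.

Round 1 (k=42): L=157 R=38
Round 2 (k=42): L=38 R=222
Round 3 (k=1): L=222 R=195
Round 4 (k=39): L=195 R=98
Round 5 (k=20): L=98 R=108
Round 6 (k=38): L=108 R=109

Answer: 157,38 38,222 222,195 195,98 98,108 108,109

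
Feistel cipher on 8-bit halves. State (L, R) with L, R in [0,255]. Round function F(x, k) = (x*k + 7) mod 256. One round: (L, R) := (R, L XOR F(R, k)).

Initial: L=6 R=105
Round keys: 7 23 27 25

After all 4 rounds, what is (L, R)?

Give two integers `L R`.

Answer: 161 142

Derivation:
Round 1 (k=7): L=105 R=224
Round 2 (k=23): L=224 R=78
Round 3 (k=27): L=78 R=161
Round 4 (k=25): L=161 R=142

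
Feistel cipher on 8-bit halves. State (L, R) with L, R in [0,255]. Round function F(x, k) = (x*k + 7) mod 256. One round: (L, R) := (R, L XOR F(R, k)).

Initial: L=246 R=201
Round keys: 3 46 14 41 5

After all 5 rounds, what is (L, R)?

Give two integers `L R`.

Round 1 (k=3): L=201 R=148
Round 2 (k=46): L=148 R=86
Round 3 (k=14): L=86 R=47
Round 4 (k=41): L=47 R=216
Round 5 (k=5): L=216 R=16

Answer: 216 16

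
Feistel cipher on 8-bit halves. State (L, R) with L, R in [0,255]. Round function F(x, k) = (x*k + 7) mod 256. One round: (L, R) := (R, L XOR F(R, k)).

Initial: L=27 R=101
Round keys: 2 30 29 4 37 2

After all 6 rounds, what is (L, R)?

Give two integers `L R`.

Answer: 31 208

Derivation:
Round 1 (k=2): L=101 R=202
Round 2 (k=30): L=202 R=214
Round 3 (k=29): L=214 R=143
Round 4 (k=4): L=143 R=149
Round 5 (k=37): L=149 R=31
Round 6 (k=2): L=31 R=208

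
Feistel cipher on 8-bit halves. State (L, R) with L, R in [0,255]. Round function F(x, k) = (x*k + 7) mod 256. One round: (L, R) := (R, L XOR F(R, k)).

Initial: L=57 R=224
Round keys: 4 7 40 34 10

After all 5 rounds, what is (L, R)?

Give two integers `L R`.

Round 1 (k=4): L=224 R=190
Round 2 (k=7): L=190 R=217
Round 3 (k=40): L=217 R=81
Round 4 (k=34): L=81 R=16
Round 5 (k=10): L=16 R=246

Answer: 16 246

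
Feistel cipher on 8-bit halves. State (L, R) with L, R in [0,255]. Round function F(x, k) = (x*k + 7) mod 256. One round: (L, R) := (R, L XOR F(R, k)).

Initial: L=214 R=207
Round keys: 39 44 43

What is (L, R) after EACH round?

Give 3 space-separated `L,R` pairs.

Round 1 (k=39): L=207 R=70
Round 2 (k=44): L=70 R=192
Round 3 (k=43): L=192 R=1

Answer: 207,70 70,192 192,1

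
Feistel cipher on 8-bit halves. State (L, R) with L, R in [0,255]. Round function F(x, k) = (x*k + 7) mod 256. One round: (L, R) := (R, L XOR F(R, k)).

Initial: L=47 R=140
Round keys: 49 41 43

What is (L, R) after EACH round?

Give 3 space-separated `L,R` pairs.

Answer: 140,252 252,239 239,208

Derivation:
Round 1 (k=49): L=140 R=252
Round 2 (k=41): L=252 R=239
Round 3 (k=43): L=239 R=208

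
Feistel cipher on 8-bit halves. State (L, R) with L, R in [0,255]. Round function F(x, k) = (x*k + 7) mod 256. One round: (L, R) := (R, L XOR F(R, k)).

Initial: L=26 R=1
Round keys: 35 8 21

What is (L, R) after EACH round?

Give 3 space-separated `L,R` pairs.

Answer: 1,48 48,134 134,53

Derivation:
Round 1 (k=35): L=1 R=48
Round 2 (k=8): L=48 R=134
Round 3 (k=21): L=134 R=53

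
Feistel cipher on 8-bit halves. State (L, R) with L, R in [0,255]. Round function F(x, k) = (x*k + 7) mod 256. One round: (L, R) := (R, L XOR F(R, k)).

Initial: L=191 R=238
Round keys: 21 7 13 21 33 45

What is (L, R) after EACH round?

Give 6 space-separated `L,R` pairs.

Answer: 238,50 50,139 139,36 36,112 112,83 83,238

Derivation:
Round 1 (k=21): L=238 R=50
Round 2 (k=7): L=50 R=139
Round 3 (k=13): L=139 R=36
Round 4 (k=21): L=36 R=112
Round 5 (k=33): L=112 R=83
Round 6 (k=45): L=83 R=238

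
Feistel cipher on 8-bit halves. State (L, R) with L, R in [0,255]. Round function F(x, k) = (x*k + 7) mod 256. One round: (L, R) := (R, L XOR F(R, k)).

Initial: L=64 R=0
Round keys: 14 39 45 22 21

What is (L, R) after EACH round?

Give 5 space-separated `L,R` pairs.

Round 1 (k=14): L=0 R=71
Round 2 (k=39): L=71 R=216
Round 3 (k=45): L=216 R=184
Round 4 (k=22): L=184 R=15
Round 5 (k=21): L=15 R=250

Answer: 0,71 71,216 216,184 184,15 15,250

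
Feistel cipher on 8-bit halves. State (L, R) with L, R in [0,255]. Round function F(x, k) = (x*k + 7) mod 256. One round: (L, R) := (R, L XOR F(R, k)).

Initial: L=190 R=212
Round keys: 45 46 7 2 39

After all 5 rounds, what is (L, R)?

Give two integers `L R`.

Answer: 212 80

Derivation:
Round 1 (k=45): L=212 R=245
Round 2 (k=46): L=245 R=217
Round 3 (k=7): L=217 R=3
Round 4 (k=2): L=3 R=212
Round 5 (k=39): L=212 R=80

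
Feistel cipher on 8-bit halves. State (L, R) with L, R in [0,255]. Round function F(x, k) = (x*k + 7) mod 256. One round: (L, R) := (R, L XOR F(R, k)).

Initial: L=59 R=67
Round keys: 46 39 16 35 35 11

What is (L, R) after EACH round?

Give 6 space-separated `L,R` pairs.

Round 1 (k=46): L=67 R=42
Round 2 (k=39): L=42 R=46
Round 3 (k=16): L=46 R=205
Round 4 (k=35): L=205 R=32
Round 5 (k=35): L=32 R=170
Round 6 (k=11): L=170 R=117

Answer: 67,42 42,46 46,205 205,32 32,170 170,117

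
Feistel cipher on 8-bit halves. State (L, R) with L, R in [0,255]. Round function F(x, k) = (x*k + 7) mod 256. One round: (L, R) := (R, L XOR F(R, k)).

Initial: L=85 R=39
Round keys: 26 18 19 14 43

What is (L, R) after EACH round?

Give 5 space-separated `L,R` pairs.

Answer: 39,168 168,240 240,127 127,9 9,245

Derivation:
Round 1 (k=26): L=39 R=168
Round 2 (k=18): L=168 R=240
Round 3 (k=19): L=240 R=127
Round 4 (k=14): L=127 R=9
Round 5 (k=43): L=9 R=245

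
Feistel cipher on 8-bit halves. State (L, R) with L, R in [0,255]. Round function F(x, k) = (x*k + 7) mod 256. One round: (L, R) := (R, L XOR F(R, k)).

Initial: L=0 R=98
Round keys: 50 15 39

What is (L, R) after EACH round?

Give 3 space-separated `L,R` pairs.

Round 1 (k=50): L=98 R=43
Round 2 (k=15): L=43 R=238
Round 3 (k=39): L=238 R=98

Answer: 98,43 43,238 238,98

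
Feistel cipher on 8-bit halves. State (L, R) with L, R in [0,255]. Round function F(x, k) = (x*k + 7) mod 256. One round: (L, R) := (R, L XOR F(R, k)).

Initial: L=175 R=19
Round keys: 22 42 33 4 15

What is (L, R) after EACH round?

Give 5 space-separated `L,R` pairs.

Round 1 (k=22): L=19 R=6
Round 2 (k=42): L=6 R=16
Round 3 (k=33): L=16 R=17
Round 4 (k=4): L=17 R=91
Round 5 (k=15): L=91 R=77

Answer: 19,6 6,16 16,17 17,91 91,77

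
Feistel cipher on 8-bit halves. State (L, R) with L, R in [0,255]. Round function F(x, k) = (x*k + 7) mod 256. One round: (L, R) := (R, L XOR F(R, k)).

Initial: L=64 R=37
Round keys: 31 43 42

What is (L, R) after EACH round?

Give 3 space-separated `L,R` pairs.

Round 1 (k=31): L=37 R=194
Round 2 (k=43): L=194 R=184
Round 3 (k=42): L=184 R=245

Answer: 37,194 194,184 184,245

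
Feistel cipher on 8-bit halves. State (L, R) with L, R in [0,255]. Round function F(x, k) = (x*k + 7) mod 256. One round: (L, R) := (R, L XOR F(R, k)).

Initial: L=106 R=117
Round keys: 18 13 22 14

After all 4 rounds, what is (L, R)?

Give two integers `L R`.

Answer: 226 32

Derivation:
Round 1 (k=18): L=117 R=43
Round 2 (k=13): L=43 R=67
Round 3 (k=22): L=67 R=226
Round 4 (k=14): L=226 R=32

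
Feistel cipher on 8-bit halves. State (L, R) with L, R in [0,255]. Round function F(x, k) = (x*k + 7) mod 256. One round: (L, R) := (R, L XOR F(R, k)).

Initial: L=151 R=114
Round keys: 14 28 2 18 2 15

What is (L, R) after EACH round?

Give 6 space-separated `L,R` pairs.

Answer: 114,212 212,69 69,69 69,164 164,10 10,57

Derivation:
Round 1 (k=14): L=114 R=212
Round 2 (k=28): L=212 R=69
Round 3 (k=2): L=69 R=69
Round 4 (k=18): L=69 R=164
Round 5 (k=2): L=164 R=10
Round 6 (k=15): L=10 R=57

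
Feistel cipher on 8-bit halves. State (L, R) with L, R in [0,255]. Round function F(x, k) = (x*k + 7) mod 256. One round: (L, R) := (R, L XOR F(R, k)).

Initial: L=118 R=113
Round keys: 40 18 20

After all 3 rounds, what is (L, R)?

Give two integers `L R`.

Answer: 56 190

Derivation:
Round 1 (k=40): L=113 R=217
Round 2 (k=18): L=217 R=56
Round 3 (k=20): L=56 R=190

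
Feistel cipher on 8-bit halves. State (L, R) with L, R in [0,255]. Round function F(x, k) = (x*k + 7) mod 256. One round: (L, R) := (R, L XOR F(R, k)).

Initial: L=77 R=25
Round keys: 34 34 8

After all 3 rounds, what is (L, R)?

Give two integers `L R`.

Round 1 (k=34): L=25 R=20
Round 2 (k=34): L=20 R=182
Round 3 (k=8): L=182 R=163

Answer: 182 163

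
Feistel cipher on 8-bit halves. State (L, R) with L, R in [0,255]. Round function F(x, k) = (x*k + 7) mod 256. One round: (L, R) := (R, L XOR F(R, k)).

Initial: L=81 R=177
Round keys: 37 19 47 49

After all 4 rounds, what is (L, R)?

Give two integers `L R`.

Round 1 (k=37): L=177 R=205
Round 2 (k=19): L=205 R=143
Round 3 (k=47): L=143 R=133
Round 4 (k=49): L=133 R=243

Answer: 133 243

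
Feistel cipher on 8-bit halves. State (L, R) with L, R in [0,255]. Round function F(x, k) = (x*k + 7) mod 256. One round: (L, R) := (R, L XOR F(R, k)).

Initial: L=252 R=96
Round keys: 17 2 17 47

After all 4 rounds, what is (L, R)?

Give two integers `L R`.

Answer: 175 117

Derivation:
Round 1 (k=17): L=96 R=155
Round 2 (k=2): L=155 R=93
Round 3 (k=17): L=93 R=175
Round 4 (k=47): L=175 R=117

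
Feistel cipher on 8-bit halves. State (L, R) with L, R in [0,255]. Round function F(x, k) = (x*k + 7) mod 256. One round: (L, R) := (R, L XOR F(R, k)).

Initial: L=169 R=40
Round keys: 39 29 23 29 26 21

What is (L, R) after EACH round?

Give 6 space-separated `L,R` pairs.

Round 1 (k=39): L=40 R=182
Round 2 (k=29): L=182 R=141
Round 3 (k=23): L=141 R=4
Round 4 (k=29): L=4 R=246
Round 5 (k=26): L=246 R=7
Round 6 (k=21): L=7 R=108

Answer: 40,182 182,141 141,4 4,246 246,7 7,108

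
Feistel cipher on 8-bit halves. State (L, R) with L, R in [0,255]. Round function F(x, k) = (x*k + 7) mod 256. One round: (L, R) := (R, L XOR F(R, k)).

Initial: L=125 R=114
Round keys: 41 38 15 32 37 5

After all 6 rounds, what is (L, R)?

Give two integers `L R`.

Round 1 (k=41): L=114 R=52
Round 2 (k=38): L=52 R=205
Round 3 (k=15): L=205 R=62
Round 4 (k=32): L=62 R=10
Round 5 (k=37): L=10 R=71
Round 6 (k=5): L=71 R=96

Answer: 71 96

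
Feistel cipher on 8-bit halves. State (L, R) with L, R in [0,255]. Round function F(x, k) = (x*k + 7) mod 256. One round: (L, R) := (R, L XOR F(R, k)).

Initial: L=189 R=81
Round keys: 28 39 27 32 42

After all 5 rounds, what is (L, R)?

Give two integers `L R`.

Round 1 (k=28): L=81 R=94
Round 2 (k=39): L=94 R=8
Round 3 (k=27): L=8 R=129
Round 4 (k=32): L=129 R=47
Round 5 (k=42): L=47 R=60

Answer: 47 60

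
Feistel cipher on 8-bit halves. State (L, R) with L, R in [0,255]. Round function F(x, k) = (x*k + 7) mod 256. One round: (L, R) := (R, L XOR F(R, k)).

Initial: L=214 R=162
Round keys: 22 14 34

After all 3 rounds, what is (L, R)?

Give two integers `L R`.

Answer: 175 96

Derivation:
Round 1 (k=22): L=162 R=37
Round 2 (k=14): L=37 R=175
Round 3 (k=34): L=175 R=96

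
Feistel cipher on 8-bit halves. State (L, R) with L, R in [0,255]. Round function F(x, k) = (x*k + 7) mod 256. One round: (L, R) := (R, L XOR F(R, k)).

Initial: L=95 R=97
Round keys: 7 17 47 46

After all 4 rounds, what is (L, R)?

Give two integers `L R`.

Answer: 191 48

Derivation:
Round 1 (k=7): L=97 R=241
Round 2 (k=17): L=241 R=105
Round 3 (k=47): L=105 R=191
Round 4 (k=46): L=191 R=48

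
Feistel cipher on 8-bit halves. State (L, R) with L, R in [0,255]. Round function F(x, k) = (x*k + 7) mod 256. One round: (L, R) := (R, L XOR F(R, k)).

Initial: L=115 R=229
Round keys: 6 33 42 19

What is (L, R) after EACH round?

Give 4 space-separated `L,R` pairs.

Answer: 229,22 22,56 56,33 33,66

Derivation:
Round 1 (k=6): L=229 R=22
Round 2 (k=33): L=22 R=56
Round 3 (k=42): L=56 R=33
Round 4 (k=19): L=33 R=66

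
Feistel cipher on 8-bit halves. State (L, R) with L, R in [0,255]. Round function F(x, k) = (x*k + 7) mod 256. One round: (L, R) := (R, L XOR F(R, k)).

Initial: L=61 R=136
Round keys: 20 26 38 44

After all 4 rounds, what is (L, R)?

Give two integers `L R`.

Round 1 (k=20): L=136 R=154
Round 2 (k=26): L=154 R=35
Round 3 (k=38): L=35 R=163
Round 4 (k=44): L=163 R=40

Answer: 163 40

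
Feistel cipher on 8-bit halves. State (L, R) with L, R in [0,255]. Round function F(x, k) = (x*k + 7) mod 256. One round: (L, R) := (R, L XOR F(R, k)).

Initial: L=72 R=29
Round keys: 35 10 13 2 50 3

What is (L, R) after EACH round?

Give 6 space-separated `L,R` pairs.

Round 1 (k=35): L=29 R=182
Round 2 (k=10): L=182 R=62
Round 3 (k=13): L=62 R=155
Round 4 (k=2): L=155 R=3
Round 5 (k=50): L=3 R=6
Round 6 (k=3): L=6 R=26

Answer: 29,182 182,62 62,155 155,3 3,6 6,26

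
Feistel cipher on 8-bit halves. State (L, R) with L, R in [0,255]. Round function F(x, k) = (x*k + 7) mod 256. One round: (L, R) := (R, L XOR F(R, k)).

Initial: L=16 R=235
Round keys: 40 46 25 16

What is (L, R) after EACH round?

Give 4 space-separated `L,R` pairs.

Answer: 235,175 175,146 146,230 230,245

Derivation:
Round 1 (k=40): L=235 R=175
Round 2 (k=46): L=175 R=146
Round 3 (k=25): L=146 R=230
Round 4 (k=16): L=230 R=245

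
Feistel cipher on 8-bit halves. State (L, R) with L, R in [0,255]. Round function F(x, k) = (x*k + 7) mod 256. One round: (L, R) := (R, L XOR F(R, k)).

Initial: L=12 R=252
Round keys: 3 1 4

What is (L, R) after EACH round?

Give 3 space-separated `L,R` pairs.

Round 1 (k=3): L=252 R=247
Round 2 (k=1): L=247 R=2
Round 3 (k=4): L=2 R=248

Answer: 252,247 247,2 2,248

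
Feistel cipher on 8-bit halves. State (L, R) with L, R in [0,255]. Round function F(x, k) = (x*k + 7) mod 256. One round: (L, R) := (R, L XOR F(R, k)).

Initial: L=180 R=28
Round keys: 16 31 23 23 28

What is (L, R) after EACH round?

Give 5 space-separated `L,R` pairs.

Round 1 (k=16): L=28 R=115
Round 2 (k=31): L=115 R=232
Round 3 (k=23): L=232 R=172
Round 4 (k=23): L=172 R=147
Round 5 (k=28): L=147 R=183

Answer: 28,115 115,232 232,172 172,147 147,183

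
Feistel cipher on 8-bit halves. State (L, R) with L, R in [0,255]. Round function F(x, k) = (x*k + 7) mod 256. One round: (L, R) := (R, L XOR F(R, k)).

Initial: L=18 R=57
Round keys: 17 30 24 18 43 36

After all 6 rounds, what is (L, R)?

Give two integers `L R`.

Answer: 69 128

Derivation:
Round 1 (k=17): L=57 R=194
Round 2 (k=30): L=194 R=250
Round 3 (k=24): L=250 R=181
Round 4 (k=18): L=181 R=59
Round 5 (k=43): L=59 R=69
Round 6 (k=36): L=69 R=128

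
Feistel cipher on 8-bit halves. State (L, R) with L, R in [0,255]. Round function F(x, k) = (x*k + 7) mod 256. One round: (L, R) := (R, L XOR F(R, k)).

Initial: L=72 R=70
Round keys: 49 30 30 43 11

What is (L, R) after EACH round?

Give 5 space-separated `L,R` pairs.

Round 1 (k=49): L=70 R=37
Round 2 (k=30): L=37 R=27
Round 3 (k=30): L=27 R=20
Round 4 (k=43): L=20 R=120
Round 5 (k=11): L=120 R=59

Answer: 70,37 37,27 27,20 20,120 120,59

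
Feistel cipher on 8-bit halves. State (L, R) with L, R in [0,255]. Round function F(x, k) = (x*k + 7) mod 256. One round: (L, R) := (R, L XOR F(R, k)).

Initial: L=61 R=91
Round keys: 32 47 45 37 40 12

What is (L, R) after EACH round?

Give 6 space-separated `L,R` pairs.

Answer: 91,90 90,214 214,255 255,52 52,216 216,19

Derivation:
Round 1 (k=32): L=91 R=90
Round 2 (k=47): L=90 R=214
Round 3 (k=45): L=214 R=255
Round 4 (k=37): L=255 R=52
Round 5 (k=40): L=52 R=216
Round 6 (k=12): L=216 R=19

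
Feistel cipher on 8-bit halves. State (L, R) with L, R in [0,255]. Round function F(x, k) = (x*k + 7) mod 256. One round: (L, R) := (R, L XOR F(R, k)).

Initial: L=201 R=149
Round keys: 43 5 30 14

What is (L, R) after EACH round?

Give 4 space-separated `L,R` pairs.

Round 1 (k=43): L=149 R=199
Round 2 (k=5): L=199 R=127
Round 3 (k=30): L=127 R=46
Round 4 (k=14): L=46 R=244

Answer: 149,199 199,127 127,46 46,244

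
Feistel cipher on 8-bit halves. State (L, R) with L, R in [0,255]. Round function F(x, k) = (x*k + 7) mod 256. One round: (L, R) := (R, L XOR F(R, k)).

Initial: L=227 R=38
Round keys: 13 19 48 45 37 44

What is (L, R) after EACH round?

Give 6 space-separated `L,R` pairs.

Answer: 38,22 22,143 143,193 193,123 123,15 15,224

Derivation:
Round 1 (k=13): L=38 R=22
Round 2 (k=19): L=22 R=143
Round 3 (k=48): L=143 R=193
Round 4 (k=45): L=193 R=123
Round 5 (k=37): L=123 R=15
Round 6 (k=44): L=15 R=224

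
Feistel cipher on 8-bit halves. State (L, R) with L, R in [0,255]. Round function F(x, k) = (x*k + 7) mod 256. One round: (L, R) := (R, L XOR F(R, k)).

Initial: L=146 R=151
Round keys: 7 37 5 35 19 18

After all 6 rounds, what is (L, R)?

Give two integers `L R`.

Answer: 42 185

Derivation:
Round 1 (k=7): L=151 R=186
Round 2 (k=37): L=186 R=126
Round 3 (k=5): L=126 R=199
Round 4 (k=35): L=199 R=66
Round 5 (k=19): L=66 R=42
Round 6 (k=18): L=42 R=185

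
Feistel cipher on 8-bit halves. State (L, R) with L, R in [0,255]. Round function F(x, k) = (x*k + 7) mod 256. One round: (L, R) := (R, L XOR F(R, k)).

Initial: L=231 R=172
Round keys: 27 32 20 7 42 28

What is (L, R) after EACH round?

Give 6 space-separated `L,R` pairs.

Round 1 (k=27): L=172 R=204
Round 2 (k=32): L=204 R=43
Round 3 (k=20): L=43 R=175
Round 4 (k=7): L=175 R=251
Round 5 (k=42): L=251 R=154
Round 6 (k=28): L=154 R=36

Answer: 172,204 204,43 43,175 175,251 251,154 154,36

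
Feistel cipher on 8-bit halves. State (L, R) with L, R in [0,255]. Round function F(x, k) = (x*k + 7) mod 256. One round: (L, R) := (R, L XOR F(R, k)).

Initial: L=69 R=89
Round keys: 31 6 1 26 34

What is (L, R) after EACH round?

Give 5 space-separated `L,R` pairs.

Round 1 (k=31): L=89 R=139
Round 2 (k=6): L=139 R=16
Round 3 (k=1): L=16 R=156
Round 4 (k=26): L=156 R=207
Round 5 (k=34): L=207 R=25

Answer: 89,139 139,16 16,156 156,207 207,25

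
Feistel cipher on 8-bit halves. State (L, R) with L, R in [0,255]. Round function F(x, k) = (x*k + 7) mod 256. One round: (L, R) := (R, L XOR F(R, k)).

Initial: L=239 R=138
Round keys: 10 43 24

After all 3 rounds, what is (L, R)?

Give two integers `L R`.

Round 1 (k=10): L=138 R=132
Round 2 (k=43): L=132 R=185
Round 3 (k=24): L=185 R=219

Answer: 185 219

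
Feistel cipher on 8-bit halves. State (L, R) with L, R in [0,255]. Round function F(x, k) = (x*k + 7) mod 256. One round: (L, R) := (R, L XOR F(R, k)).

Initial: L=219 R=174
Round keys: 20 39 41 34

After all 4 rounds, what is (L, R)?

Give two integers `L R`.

Answer: 152 250

Derivation:
Round 1 (k=20): L=174 R=68
Round 2 (k=39): L=68 R=205
Round 3 (k=41): L=205 R=152
Round 4 (k=34): L=152 R=250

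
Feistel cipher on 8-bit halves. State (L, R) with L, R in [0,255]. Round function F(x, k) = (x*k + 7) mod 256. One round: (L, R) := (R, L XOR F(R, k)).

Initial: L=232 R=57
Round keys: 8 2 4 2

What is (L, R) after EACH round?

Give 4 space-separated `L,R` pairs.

Answer: 57,39 39,108 108,144 144,75

Derivation:
Round 1 (k=8): L=57 R=39
Round 2 (k=2): L=39 R=108
Round 3 (k=4): L=108 R=144
Round 4 (k=2): L=144 R=75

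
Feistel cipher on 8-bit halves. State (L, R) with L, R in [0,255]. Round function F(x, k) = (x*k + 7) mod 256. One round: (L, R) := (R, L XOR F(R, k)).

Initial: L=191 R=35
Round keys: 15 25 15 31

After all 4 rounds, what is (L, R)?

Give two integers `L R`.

Round 1 (k=15): L=35 R=171
Round 2 (k=25): L=171 R=153
Round 3 (k=15): L=153 R=85
Round 4 (k=31): L=85 R=203

Answer: 85 203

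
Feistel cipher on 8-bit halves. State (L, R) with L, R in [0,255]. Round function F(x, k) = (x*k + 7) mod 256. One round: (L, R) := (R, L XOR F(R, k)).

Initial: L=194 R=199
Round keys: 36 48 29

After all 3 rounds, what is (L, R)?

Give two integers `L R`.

Round 1 (k=36): L=199 R=193
Round 2 (k=48): L=193 R=240
Round 3 (k=29): L=240 R=246

Answer: 240 246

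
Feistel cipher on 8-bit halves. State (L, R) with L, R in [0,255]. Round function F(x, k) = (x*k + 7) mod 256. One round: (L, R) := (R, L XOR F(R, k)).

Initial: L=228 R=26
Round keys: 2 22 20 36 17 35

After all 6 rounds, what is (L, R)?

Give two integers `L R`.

Answer: 159 152

Derivation:
Round 1 (k=2): L=26 R=223
Round 2 (k=22): L=223 R=43
Round 3 (k=20): L=43 R=188
Round 4 (k=36): L=188 R=92
Round 5 (k=17): L=92 R=159
Round 6 (k=35): L=159 R=152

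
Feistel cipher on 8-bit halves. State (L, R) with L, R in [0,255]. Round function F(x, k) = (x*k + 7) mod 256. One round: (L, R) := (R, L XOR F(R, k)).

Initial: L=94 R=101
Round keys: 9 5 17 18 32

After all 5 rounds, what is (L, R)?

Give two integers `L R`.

Answer: 117 14

Derivation:
Round 1 (k=9): L=101 R=202
Round 2 (k=5): L=202 R=156
Round 3 (k=17): L=156 R=169
Round 4 (k=18): L=169 R=117
Round 5 (k=32): L=117 R=14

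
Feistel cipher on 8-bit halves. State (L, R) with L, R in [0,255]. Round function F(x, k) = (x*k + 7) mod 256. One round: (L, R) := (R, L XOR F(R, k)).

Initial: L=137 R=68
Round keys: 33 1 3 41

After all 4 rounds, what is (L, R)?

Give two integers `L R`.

Answer: 108 94

Derivation:
Round 1 (k=33): L=68 R=66
Round 2 (k=1): L=66 R=13
Round 3 (k=3): L=13 R=108
Round 4 (k=41): L=108 R=94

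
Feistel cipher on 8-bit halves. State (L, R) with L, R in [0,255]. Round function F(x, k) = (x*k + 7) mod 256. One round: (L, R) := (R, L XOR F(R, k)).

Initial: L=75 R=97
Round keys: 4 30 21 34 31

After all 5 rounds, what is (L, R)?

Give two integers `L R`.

Round 1 (k=4): L=97 R=192
Round 2 (k=30): L=192 R=230
Round 3 (k=21): L=230 R=37
Round 4 (k=34): L=37 R=23
Round 5 (k=31): L=23 R=245

Answer: 23 245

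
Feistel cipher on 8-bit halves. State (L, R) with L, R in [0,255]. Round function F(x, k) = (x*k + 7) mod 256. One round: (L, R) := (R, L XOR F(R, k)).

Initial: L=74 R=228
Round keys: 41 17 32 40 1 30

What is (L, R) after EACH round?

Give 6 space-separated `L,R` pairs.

Answer: 228,193 193,60 60,70 70,203 203,148 148,148

Derivation:
Round 1 (k=41): L=228 R=193
Round 2 (k=17): L=193 R=60
Round 3 (k=32): L=60 R=70
Round 4 (k=40): L=70 R=203
Round 5 (k=1): L=203 R=148
Round 6 (k=30): L=148 R=148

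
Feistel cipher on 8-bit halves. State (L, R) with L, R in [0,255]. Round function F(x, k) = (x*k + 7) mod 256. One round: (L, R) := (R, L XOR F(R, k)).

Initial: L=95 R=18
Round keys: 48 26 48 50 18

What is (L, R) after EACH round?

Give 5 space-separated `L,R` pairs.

Round 1 (k=48): L=18 R=56
Round 2 (k=26): L=56 R=165
Round 3 (k=48): L=165 R=207
Round 4 (k=50): L=207 R=208
Round 5 (k=18): L=208 R=104

Answer: 18,56 56,165 165,207 207,208 208,104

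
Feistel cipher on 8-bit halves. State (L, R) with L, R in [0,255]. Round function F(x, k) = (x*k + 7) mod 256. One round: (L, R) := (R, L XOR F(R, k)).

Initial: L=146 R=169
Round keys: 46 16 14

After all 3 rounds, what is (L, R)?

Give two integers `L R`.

Round 1 (k=46): L=169 R=247
Round 2 (k=16): L=247 R=222
Round 3 (k=14): L=222 R=220

Answer: 222 220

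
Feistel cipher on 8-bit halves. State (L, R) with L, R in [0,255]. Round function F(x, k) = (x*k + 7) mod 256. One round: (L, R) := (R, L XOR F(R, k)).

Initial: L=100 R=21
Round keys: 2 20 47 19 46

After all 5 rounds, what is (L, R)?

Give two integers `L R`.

Answer: 69 209

Derivation:
Round 1 (k=2): L=21 R=85
Round 2 (k=20): L=85 R=190
Round 3 (k=47): L=190 R=188
Round 4 (k=19): L=188 R=69
Round 5 (k=46): L=69 R=209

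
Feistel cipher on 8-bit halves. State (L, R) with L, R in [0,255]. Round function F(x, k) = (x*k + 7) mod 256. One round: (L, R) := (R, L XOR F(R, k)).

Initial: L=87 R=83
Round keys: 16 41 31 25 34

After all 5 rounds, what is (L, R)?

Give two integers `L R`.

Round 1 (k=16): L=83 R=96
Round 2 (k=41): L=96 R=52
Round 3 (k=31): L=52 R=51
Round 4 (k=25): L=51 R=54
Round 5 (k=34): L=54 R=0

Answer: 54 0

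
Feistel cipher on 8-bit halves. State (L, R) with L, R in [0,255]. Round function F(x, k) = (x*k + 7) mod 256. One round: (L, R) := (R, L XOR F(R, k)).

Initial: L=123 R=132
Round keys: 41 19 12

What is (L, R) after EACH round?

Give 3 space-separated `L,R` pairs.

Round 1 (k=41): L=132 R=80
Round 2 (k=19): L=80 R=115
Round 3 (k=12): L=115 R=59

Answer: 132,80 80,115 115,59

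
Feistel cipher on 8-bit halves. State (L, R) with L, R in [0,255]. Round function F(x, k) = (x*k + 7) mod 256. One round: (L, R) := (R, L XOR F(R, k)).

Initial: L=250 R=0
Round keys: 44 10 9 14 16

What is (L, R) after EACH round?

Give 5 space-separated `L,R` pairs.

Round 1 (k=44): L=0 R=253
Round 2 (k=10): L=253 R=233
Round 3 (k=9): L=233 R=197
Round 4 (k=14): L=197 R=36
Round 5 (k=16): L=36 R=130

Answer: 0,253 253,233 233,197 197,36 36,130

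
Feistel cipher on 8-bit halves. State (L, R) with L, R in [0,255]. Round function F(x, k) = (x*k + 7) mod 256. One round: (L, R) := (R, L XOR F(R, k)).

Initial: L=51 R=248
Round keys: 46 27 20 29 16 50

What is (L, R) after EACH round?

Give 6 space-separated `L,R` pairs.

Round 1 (k=46): L=248 R=164
Round 2 (k=27): L=164 R=171
Round 3 (k=20): L=171 R=199
Round 4 (k=29): L=199 R=57
Round 5 (k=16): L=57 R=80
Round 6 (k=50): L=80 R=158

Answer: 248,164 164,171 171,199 199,57 57,80 80,158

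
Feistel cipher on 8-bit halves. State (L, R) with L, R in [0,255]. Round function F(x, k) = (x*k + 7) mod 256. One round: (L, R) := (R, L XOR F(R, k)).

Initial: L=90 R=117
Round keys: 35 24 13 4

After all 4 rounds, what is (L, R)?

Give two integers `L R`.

Round 1 (k=35): L=117 R=92
Round 2 (k=24): L=92 R=210
Round 3 (k=13): L=210 R=237
Round 4 (k=4): L=237 R=105

Answer: 237 105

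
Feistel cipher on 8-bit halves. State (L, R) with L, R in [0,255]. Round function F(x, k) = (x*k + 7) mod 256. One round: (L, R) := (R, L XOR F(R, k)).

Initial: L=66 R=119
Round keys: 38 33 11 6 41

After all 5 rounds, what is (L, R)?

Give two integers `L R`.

Answer: 8 74

Derivation:
Round 1 (k=38): L=119 R=243
Round 2 (k=33): L=243 R=45
Round 3 (k=11): L=45 R=5
Round 4 (k=6): L=5 R=8
Round 5 (k=41): L=8 R=74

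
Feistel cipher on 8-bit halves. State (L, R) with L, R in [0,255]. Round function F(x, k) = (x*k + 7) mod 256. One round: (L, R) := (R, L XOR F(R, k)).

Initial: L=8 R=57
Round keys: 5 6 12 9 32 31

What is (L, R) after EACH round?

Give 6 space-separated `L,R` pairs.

Round 1 (k=5): L=57 R=44
Round 2 (k=6): L=44 R=54
Round 3 (k=12): L=54 R=163
Round 4 (k=9): L=163 R=244
Round 5 (k=32): L=244 R=36
Round 6 (k=31): L=36 R=151

Answer: 57,44 44,54 54,163 163,244 244,36 36,151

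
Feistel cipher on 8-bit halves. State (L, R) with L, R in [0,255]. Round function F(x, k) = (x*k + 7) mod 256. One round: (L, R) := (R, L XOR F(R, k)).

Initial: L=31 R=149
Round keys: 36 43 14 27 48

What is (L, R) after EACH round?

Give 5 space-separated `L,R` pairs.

Round 1 (k=36): L=149 R=228
Round 2 (k=43): L=228 R=198
Round 3 (k=14): L=198 R=63
Round 4 (k=27): L=63 R=106
Round 5 (k=48): L=106 R=216

Answer: 149,228 228,198 198,63 63,106 106,216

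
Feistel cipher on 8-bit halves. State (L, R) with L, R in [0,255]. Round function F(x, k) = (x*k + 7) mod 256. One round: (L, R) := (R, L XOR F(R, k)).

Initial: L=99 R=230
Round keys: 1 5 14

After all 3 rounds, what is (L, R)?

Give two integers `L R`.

Answer: 43 239

Derivation:
Round 1 (k=1): L=230 R=142
Round 2 (k=5): L=142 R=43
Round 3 (k=14): L=43 R=239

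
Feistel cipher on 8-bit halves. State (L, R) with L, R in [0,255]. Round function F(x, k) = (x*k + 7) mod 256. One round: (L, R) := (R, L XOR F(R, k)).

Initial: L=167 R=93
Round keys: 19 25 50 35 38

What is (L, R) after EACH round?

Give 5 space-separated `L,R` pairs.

Answer: 93,73 73,117 117,168 168,138 138,43

Derivation:
Round 1 (k=19): L=93 R=73
Round 2 (k=25): L=73 R=117
Round 3 (k=50): L=117 R=168
Round 4 (k=35): L=168 R=138
Round 5 (k=38): L=138 R=43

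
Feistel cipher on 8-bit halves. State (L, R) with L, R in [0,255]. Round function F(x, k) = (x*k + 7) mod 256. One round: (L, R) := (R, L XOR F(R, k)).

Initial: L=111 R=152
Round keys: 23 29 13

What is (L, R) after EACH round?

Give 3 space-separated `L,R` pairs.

Round 1 (k=23): L=152 R=192
Round 2 (k=29): L=192 R=95
Round 3 (k=13): L=95 R=26

Answer: 152,192 192,95 95,26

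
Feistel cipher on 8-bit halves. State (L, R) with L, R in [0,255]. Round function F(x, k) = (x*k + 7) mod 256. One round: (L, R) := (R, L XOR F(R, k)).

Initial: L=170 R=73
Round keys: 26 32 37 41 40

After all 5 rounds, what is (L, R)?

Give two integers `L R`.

Round 1 (k=26): L=73 R=219
Round 2 (k=32): L=219 R=46
Round 3 (k=37): L=46 R=118
Round 4 (k=41): L=118 R=195
Round 5 (k=40): L=195 R=9

Answer: 195 9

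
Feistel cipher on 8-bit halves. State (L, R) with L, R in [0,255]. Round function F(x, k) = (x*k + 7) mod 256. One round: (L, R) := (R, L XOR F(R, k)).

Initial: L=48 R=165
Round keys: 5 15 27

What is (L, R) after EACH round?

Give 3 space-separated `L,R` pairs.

Answer: 165,112 112,50 50,61

Derivation:
Round 1 (k=5): L=165 R=112
Round 2 (k=15): L=112 R=50
Round 3 (k=27): L=50 R=61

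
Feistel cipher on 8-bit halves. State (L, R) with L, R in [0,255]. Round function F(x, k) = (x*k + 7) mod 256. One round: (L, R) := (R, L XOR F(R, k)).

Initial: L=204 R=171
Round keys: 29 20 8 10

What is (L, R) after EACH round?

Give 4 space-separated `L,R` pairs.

Answer: 171,170 170,228 228,141 141,109

Derivation:
Round 1 (k=29): L=171 R=170
Round 2 (k=20): L=170 R=228
Round 3 (k=8): L=228 R=141
Round 4 (k=10): L=141 R=109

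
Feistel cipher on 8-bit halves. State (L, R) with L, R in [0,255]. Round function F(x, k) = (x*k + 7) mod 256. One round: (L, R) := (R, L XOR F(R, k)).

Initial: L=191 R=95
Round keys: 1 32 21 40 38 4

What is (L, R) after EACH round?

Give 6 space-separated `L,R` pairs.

Answer: 95,217 217,120 120,6 6,143 143,71 71,172

Derivation:
Round 1 (k=1): L=95 R=217
Round 2 (k=32): L=217 R=120
Round 3 (k=21): L=120 R=6
Round 4 (k=40): L=6 R=143
Round 5 (k=38): L=143 R=71
Round 6 (k=4): L=71 R=172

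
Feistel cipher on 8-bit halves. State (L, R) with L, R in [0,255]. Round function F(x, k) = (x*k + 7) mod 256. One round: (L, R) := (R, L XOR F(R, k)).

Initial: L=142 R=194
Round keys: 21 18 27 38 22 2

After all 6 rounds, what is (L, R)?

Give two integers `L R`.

Answer: 176 57

Derivation:
Round 1 (k=21): L=194 R=127
Round 2 (k=18): L=127 R=55
Round 3 (k=27): L=55 R=171
Round 4 (k=38): L=171 R=94
Round 5 (k=22): L=94 R=176
Round 6 (k=2): L=176 R=57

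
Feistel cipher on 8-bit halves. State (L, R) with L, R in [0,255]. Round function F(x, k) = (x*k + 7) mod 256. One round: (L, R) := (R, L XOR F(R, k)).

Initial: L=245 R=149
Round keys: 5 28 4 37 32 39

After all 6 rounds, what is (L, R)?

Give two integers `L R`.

Round 1 (k=5): L=149 R=5
Round 2 (k=28): L=5 R=6
Round 3 (k=4): L=6 R=26
Round 4 (k=37): L=26 R=207
Round 5 (k=32): L=207 R=253
Round 6 (k=39): L=253 R=93

Answer: 253 93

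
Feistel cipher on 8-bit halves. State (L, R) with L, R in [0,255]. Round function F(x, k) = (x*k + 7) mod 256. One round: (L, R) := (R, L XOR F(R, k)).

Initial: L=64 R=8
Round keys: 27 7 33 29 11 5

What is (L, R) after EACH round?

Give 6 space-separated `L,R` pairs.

Answer: 8,159 159,104 104,240 240,95 95,236 236,252

Derivation:
Round 1 (k=27): L=8 R=159
Round 2 (k=7): L=159 R=104
Round 3 (k=33): L=104 R=240
Round 4 (k=29): L=240 R=95
Round 5 (k=11): L=95 R=236
Round 6 (k=5): L=236 R=252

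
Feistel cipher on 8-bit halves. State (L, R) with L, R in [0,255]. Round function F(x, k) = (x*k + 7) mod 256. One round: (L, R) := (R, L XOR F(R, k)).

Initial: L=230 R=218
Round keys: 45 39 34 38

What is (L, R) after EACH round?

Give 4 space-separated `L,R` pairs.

Answer: 218,191 191,250 250,132 132,101

Derivation:
Round 1 (k=45): L=218 R=191
Round 2 (k=39): L=191 R=250
Round 3 (k=34): L=250 R=132
Round 4 (k=38): L=132 R=101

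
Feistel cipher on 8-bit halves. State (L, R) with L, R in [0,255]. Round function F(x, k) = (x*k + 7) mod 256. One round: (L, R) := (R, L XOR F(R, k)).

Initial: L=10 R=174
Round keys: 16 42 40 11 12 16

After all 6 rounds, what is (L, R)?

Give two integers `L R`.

Round 1 (k=16): L=174 R=237
Round 2 (k=42): L=237 R=71
Round 3 (k=40): L=71 R=242
Round 4 (k=11): L=242 R=42
Round 5 (k=12): L=42 R=13
Round 6 (k=16): L=13 R=253

Answer: 13 253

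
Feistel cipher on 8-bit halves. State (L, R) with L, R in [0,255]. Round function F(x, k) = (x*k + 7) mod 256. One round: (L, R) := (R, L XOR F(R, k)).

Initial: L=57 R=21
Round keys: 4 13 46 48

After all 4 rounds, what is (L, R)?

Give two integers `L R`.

Answer: 253 99

Derivation:
Round 1 (k=4): L=21 R=98
Round 2 (k=13): L=98 R=20
Round 3 (k=46): L=20 R=253
Round 4 (k=48): L=253 R=99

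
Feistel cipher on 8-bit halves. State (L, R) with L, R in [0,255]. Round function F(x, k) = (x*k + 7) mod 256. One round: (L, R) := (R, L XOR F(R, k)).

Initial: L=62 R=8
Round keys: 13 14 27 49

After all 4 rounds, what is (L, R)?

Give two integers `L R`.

Round 1 (k=13): L=8 R=81
Round 2 (k=14): L=81 R=125
Round 3 (k=27): L=125 R=103
Round 4 (k=49): L=103 R=195

Answer: 103 195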